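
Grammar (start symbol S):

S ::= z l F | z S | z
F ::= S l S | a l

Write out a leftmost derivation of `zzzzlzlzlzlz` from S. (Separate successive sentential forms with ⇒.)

S ⇒ zS ⇒ zzS ⇒ zzzS ⇒ zzzzlF ⇒ zzzzlSlS ⇒ zzzzlzlFlS ⇒ zzzzlzlSlSlS ⇒ zzzzlzlzlSlS ⇒ zzzzlzlzlzlS ⇒ zzzzlzlzlzlz

S ⇒ zS   [S ::= z S]
zS ⇒ zzS   [S ::= z S]
zzS ⇒ zzzS   [S ::= z S]
zzzS ⇒ zzzzlF   [S ::= z l F]
zzzzlF ⇒ zzzzlSlS   [F ::= S l S]
zzzzlSlS ⇒ zzzzlzlFlS   [S ::= z l F]
zzzzlzlFlS ⇒ zzzzlzlSlSlS   [F ::= S l S]
zzzzlzlSlSlS ⇒ zzzzlzlzlSlS   [S ::= z]
zzzzlzlzlSlS ⇒ zzzzlzlzlzlS   [S ::= z]
zzzzlzlzlzlS ⇒ zzzzlzlzlzlz   [S ::= z]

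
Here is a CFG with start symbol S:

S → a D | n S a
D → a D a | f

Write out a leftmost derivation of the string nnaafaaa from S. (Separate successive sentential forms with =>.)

S => nSa => nnSaa => nnaDaa => nnaaDaaa => nnaafaaa

S => nSa   [S → n S a]
nSa => nnSaa   [S → n S a]
nnSaa => nnaDaa   [S → a D]
nnaDaa => nnaaDaaa   [D → a D a]
nnaaDaaa => nnaafaaa   [D → f]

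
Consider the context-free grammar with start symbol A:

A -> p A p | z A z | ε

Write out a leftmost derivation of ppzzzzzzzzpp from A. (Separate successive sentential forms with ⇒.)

A ⇒ pAp ⇒ ppApp ⇒ ppzAzpp ⇒ ppzzAzzpp ⇒ ppzzzAzzzpp ⇒ ppzzzzAzzzzpp ⇒ ppzzzzzzzzpp

A ⇒ pAp   [A -> p A p]
pAp ⇒ ppApp   [A -> p A p]
ppApp ⇒ ppzAzpp   [A -> z A z]
ppzAzpp ⇒ ppzzAzzpp   [A -> z A z]
ppzzAzzpp ⇒ ppzzzAzzzpp   [A -> z A z]
ppzzzAzzzpp ⇒ ppzzzzAzzzzpp   [A -> z A z]
ppzzzzAzzzzpp ⇒ ppzzzzzzzzpp   [A -> ε]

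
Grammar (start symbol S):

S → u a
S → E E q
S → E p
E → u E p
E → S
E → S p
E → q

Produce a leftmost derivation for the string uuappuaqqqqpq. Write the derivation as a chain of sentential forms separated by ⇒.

S⇒EEq⇒uEpEq⇒uSppEq⇒uuappEq⇒uuappSpq⇒uuappEEqpq⇒uuappSEqpq⇒uuappEEqEqpq⇒uuappSEqEqpq⇒uuappuaEqEqpq⇒uuappuaqqEqpq⇒uuappuaqqqqpq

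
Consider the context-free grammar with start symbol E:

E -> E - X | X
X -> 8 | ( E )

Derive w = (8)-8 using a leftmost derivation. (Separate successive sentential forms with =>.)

E => E-X => X-X => (E)-X => (X)-X => (8)-X => (8)-8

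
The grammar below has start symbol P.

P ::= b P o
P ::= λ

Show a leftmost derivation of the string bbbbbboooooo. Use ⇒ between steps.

P ⇒ bPo   [P ::= b P o]
bPo ⇒ bbPoo   [P ::= b P o]
bbPoo ⇒ bbbPooo   [P ::= b P o]
bbbPooo ⇒ bbbbPoooo   [P ::= b P o]
bbbbPoooo ⇒ bbbbbPooooo   [P ::= b P o]
bbbbbPooooo ⇒ bbbbbbPoooooo   [P ::= b P o]
bbbbbbPoooooo ⇒ bbbbbboooooo   [P ::= λ]

P⇒bPo⇒bbPoo⇒bbbPooo⇒bbbbPoooo⇒bbbbbPooooo⇒bbbbbbPoooooo⇒bbbbbboooooo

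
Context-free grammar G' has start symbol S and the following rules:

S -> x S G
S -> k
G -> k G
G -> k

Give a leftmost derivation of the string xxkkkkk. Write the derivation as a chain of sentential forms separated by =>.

S => xSG   [S -> x S G]
xSG => xxSGG   [S -> x S G]
xxSGG => xxkGG   [S -> k]
xxkGG => xxkkGG   [G -> k G]
xxkkGG => xxkkkGG   [G -> k G]
xxkkkGG => xxkkkkG   [G -> k]
xxkkkkG => xxkkkkk   [G -> k]

S => xSG => xxSGG => xxkGG => xxkkGG => xxkkkGG => xxkkkkG => xxkkkkk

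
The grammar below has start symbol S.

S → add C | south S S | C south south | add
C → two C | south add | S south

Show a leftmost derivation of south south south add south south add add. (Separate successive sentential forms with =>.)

S => south S S => south south S S S => south south C south south S S => south south south add south south S S => south south south add south south add S => south south south add south south add add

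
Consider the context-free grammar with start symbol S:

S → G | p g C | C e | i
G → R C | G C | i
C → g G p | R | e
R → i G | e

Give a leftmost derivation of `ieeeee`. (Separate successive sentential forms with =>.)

S => G => GC => GCC => GCCC => GCCCC => GCCCCC => iCCCCC => ieCCCC => ieeCCC => ieeeCC => ieeeeC => ieeeee

S => G   [S → G]
G => GC   [G → G C]
GC => GCC   [G → G C]
GCC => GCCC   [G → G C]
GCCC => GCCCC   [G → G C]
GCCCC => GCCCCC   [G → G C]
GCCCCC => iCCCCC   [G → i]
iCCCCC => ieCCCC   [C → e]
ieCCCC => ieeCCC   [C → e]
ieeCCC => ieeeCC   [C → e]
ieeeCC => ieeeeC   [C → e]
ieeeeC => ieeeee   [C → e]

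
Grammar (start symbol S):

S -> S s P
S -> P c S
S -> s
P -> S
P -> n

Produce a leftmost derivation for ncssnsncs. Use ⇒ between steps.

S⇒PcS⇒ScS⇒SsPcS⇒SsPsPcS⇒PcSsPsPcS⇒ncSsPsPcS⇒ncssPsPcS⇒ncssnsPcS⇒ncssnsncS⇒ncssnsncs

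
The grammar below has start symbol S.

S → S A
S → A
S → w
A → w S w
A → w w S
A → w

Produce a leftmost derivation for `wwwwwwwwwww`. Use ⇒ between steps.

S ⇒ SA ⇒ SAA ⇒ SAAA ⇒ SAAAA ⇒ wAAAA ⇒ wwSwAAA ⇒ wwAwAAA ⇒ wwwSwwAAA ⇒ wwwAwwAAA ⇒ wwwwwwAAA ⇒ wwwwwwwAA ⇒ wwwwwwwwwSA ⇒ wwwwwwwwwwA ⇒ wwwwwwwwwww

S ⇒ SA   [S → S A]
SA ⇒ SAA   [S → S A]
SAA ⇒ SAAA   [S → S A]
SAAA ⇒ SAAAA   [S → S A]
SAAAA ⇒ wAAAA   [S → w]
wAAAA ⇒ wwSwAAA   [A → w S w]
wwSwAAA ⇒ wwAwAAA   [S → A]
wwAwAAA ⇒ wwwSwwAAA   [A → w S w]
wwwSwwAAA ⇒ wwwAwwAAA   [S → A]
wwwAwwAAA ⇒ wwwwwwAAA   [A → w]
wwwwwwAAA ⇒ wwwwwwwAA   [A → w]
wwwwwwwAA ⇒ wwwwwwwwwSA   [A → w w S]
wwwwwwwwwSA ⇒ wwwwwwwwwwA   [S → w]
wwwwwwwwwwA ⇒ wwwwwwwwwww   [A → w]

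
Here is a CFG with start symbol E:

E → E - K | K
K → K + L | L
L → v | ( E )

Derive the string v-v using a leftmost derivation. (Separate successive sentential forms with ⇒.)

E⇒E-K⇒K-K⇒L-K⇒v-K⇒v-L⇒v-v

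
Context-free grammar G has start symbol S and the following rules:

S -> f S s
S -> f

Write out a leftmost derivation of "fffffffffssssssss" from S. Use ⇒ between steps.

S ⇒ fSs   [S -> f S s]
fSs ⇒ ffSss   [S -> f S s]
ffSss ⇒ fffSsss   [S -> f S s]
fffSsss ⇒ ffffSssss   [S -> f S s]
ffffSssss ⇒ fffffSsssss   [S -> f S s]
fffffSsssss ⇒ ffffffSssssss   [S -> f S s]
ffffffSssssss ⇒ fffffffSsssssss   [S -> f S s]
fffffffSsssssss ⇒ ffffffffSssssssss   [S -> f S s]
ffffffffSssssssss ⇒ fffffffffssssssss   [S -> f]

S ⇒ fSs ⇒ ffSss ⇒ fffSsss ⇒ ffffSssss ⇒ fffffSsssss ⇒ ffffffSssssss ⇒ fffffffSsssssss ⇒ ffffffffSssssssss ⇒ fffffffffssssssss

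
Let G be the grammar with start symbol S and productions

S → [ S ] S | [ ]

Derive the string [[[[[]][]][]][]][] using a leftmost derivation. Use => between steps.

S => [S]S   [S → [ S ] S]
[S]S => [[S]S]S   [S → [ S ] S]
[[S]S]S => [[[S]S]S]S   [S → [ S ] S]
[[[S]S]S]S => [[[[S]S]S]S]S   [S → [ S ] S]
[[[[S]S]S]S]S => [[[[[]]S]S]S]S   [S → [ ]]
[[[[[]]S]S]S]S => [[[[[]][]]S]S]S   [S → [ ]]
[[[[[]][]]S]S]S => [[[[[]][]][]]S]S   [S → [ ]]
[[[[[]][]][]]S]S => [[[[[]][]][]][]]S   [S → [ ]]
[[[[[]][]][]][]]S => [[[[[]][]][]][]][]   [S → [ ]]

S => [S]S => [[S]S]S => [[[S]S]S]S => [[[[S]S]S]S]S => [[[[[]]S]S]S]S => [[[[[]][]]S]S]S => [[[[[]][]][]]S]S => [[[[[]][]][]][]]S => [[[[[]][]][]][]][]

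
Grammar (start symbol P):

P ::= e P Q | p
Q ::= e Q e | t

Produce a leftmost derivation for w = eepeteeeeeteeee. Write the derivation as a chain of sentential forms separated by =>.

P => ePQ   [P ::= e P Q]
ePQ => eePQQ   [P ::= e P Q]
eePQQ => eepQQ   [P ::= p]
eepQQ => eepeQeQ   [Q ::= e Q e]
eepeQeQ => eepeteQ   [Q ::= t]
eepeteQ => eepeteeQe   [Q ::= e Q e]
eepeteeQe => eepeteeeQee   [Q ::= e Q e]
eepeteeeQee => eepeteeeeQeee   [Q ::= e Q e]
eepeteeeeQeee => eepeteeeeeQeeee   [Q ::= e Q e]
eepeteeeeeQeeee => eepeteeeeeteeee   [Q ::= t]

P => ePQ => eePQQ => eepQQ => eepeQeQ => eepeteQ => eepeteeQe => eepeteeeQee => eepeteeeeQeee => eepeteeeeeQeeee => eepeteeeeeteeee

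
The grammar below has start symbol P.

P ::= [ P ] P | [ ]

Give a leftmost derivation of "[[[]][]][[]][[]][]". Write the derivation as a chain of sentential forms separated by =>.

P=>[P]P=>[[P]P]P=>[[[]]P]P=>[[[]][]]P=>[[[]][]][P]P=>[[[]][]][[]]P=>[[[]][]][[]][P]P=>[[[]][]][[]][[]]P=>[[[]][]][[]][[]][]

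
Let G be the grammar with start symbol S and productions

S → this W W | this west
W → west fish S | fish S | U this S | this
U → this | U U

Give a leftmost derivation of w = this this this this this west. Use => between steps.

S => this W W => this this W => this this U this S => this this this this S => this this this this this west

S => this W W   [S → this W W]
this W W => this this W   [W → this]
this this W => this this U this S   [W → U this S]
this this U this S => this this this this S   [U → this]
this this this this S => this this this this this west   [S → this west]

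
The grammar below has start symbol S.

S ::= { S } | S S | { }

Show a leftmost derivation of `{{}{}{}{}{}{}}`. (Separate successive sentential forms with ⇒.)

S ⇒ {S} ⇒ {SS} ⇒ {{}S} ⇒ {{}SS} ⇒ {{}SSS} ⇒ {{}SSSS} ⇒ {{}SSSSS} ⇒ {{}{}SSSS} ⇒ {{}{}{}SSS} ⇒ {{}{}{}{}SS} ⇒ {{}{}{}{}{}S} ⇒ {{}{}{}{}{}{}}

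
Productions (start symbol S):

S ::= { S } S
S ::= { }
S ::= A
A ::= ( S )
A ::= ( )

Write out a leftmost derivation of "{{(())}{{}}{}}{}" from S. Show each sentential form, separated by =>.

S => {S}S   [S ::= { S } S]
{S}S => {{S}S}S   [S ::= { S } S]
{{S}S}S => {{A}S}S   [S ::= A]
{{A}S}S => {{(S)}S}S   [A ::= ( S )]
{{(S)}S}S => {{(A)}S}S   [S ::= A]
{{(A)}S}S => {{(())}S}S   [A ::= ( )]
{{(())}S}S => {{(())}{S}S}S   [S ::= { S } S]
{{(())}{S}S}S => {{(())}{{}}S}S   [S ::= { }]
{{(())}{{}}S}S => {{(())}{{}}{}}S   [S ::= { }]
{{(())}{{}}{}}S => {{(())}{{}}{}}{}   [S ::= { }]

S => {S}S => {{S}S}S => {{A}S}S => {{(S)}S}S => {{(A)}S}S => {{(())}S}S => {{(())}{S}S}S => {{(())}{{}}S}S => {{(())}{{}}{}}S => {{(())}{{}}{}}{}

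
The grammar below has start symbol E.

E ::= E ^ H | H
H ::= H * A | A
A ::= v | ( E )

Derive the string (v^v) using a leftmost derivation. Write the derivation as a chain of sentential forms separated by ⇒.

E ⇒ H ⇒ A ⇒ (E) ⇒ (E^H) ⇒ (H^H) ⇒ (A^H) ⇒ (v^H) ⇒ (v^A) ⇒ (v^v)

E ⇒ H   [E ::= H]
H ⇒ A   [H ::= A]
A ⇒ (E)   [A ::= ( E )]
(E) ⇒ (E^H)   [E ::= E ^ H]
(E^H) ⇒ (H^H)   [E ::= H]
(H^H) ⇒ (A^H)   [H ::= A]
(A^H) ⇒ (v^H)   [A ::= v]
(v^H) ⇒ (v^A)   [H ::= A]
(v^A) ⇒ (v^v)   [A ::= v]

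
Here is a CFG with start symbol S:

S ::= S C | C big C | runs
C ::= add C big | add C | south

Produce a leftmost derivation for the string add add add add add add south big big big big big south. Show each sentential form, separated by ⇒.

S ⇒ C big C ⇒ add C big C ⇒ add add C big big C ⇒ add add add C big big big C ⇒ add add add add C big big big big C ⇒ add add add add add C big big big big big C ⇒ add add add add add add C big big big big big C ⇒ add add add add add add south big big big big big C ⇒ add add add add add add south big big big big big south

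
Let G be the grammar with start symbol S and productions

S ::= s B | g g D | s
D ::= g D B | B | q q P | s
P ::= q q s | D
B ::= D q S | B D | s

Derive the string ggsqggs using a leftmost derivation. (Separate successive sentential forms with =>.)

S => ggD   [S ::= g g D]
ggD => ggB   [D ::= B]
ggB => ggDqS   [B ::= D q S]
ggDqS => ggsqS   [D ::= s]
ggsqS => ggsqggD   [S ::= g g D]
ggsqggD => ggsqggB   [D ::= B]
ggsqggB => ggsqggs   [B ::= s]

S => ggD => ggB => ggDqS => ggsqS => ggsqggD => ggsqggB => ggsqggs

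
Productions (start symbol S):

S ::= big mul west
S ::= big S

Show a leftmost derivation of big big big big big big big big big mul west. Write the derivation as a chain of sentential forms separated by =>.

S => big S   [S ::= big S]
big S => big big S   [S ::= big S]
big big S => big big big S   [S ::= big S]
big big big S => big big big big S   [S ::= big S]
big big big big S => big big big big big S   [S ::= big S]
big big big big big S => big big big big big big S   [S ::= big S]
big big big big big big S => big big big big big big big S   [S ::= big S]
big big big big big big big S => big big big big big big big big S   [S ::= big S]
big big big big big big big big S => big big big big big big big big big mul west   [S ::= big mul west]

S => big S => big big S => big big big S => big big big big S => big big big big big S => big big big big big big S => big big big big big big big S => big big big big big big big big S => big big big big big big big big big mul west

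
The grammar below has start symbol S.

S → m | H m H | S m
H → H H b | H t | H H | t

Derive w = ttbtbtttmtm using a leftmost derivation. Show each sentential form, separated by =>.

S=>Sm=>HmHm=>HtmHm=>HttmHm=>HHttmHm=>HHbHttmHm=>HHbHbHttmHm=>tHbHbHttmHm=>ttbHbHttmHm=>ttbtbHttmHm=>ttbtbtttmHm=>ttbtbtttmtm

S => Sm   [S → S m]
Sm => HmHm   [S → H m H]
HmHm => HtmHm   [H → H t]
HtmHm => HttmHm   [H → H t]
HttmHm => HHttmHm   [H → H H]
HHttmHm => HHbHttmHm   [H → H H b]
HHbHttmHm => HHbHbHttmHm   [H → H H b]
HHbHbHttmHm => tHbHbHttmHm   [H → t]
tHbHbHttmHm => ttbHbHttmHm   [H → t]
ttbHbHttmHm => ttbtbHttmHm   [H → t]
ttbtbHttmHm => ttbtbtttmHm   [H → t]
ttbtbtttmHm => ttbtbtttmtm   [H → t]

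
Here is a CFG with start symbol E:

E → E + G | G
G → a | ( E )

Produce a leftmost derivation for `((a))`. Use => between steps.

E => G   [E → G]
G => (E)   [G → ( E )]
(E) => (G)   [E → G]
(G) => ((E))   [G → ( E )]
((E)) => ((G))   [E → G]
((G)) => ((a))   [G → a]

E => G => (E) => (G) => ((E)) => ((G)) => ((a))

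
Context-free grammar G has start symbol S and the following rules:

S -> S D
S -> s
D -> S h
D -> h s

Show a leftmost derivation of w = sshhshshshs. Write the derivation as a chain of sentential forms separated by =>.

S=>SD=>SDD=>SDDD=>SDDDD=>SDDDDD=>sDDDDD=>sShDDDD=>sshDDDD=>sshhsDDD=>sshhshsDD=>sshhshshsD=>sshhshshshs

S => SD   [S -> S D]
SD => SDD   [S -> S D]
SDD => SDDD   [S -> S D]
SDDD => SDDDD   [S -> S D]
SDDDD => SDDDDD   [S -> S D]
SDDDDD => sDDDDD   [S -> s]
sDDDDD => sShDDDD   [D -> S h]
sShDDDD => sshDDDD   [S -> s]
sshDDDD => sshhsDDD   [D -> h s]
sshhsDDD => sshhshsDD   [D -> h s]
sshhshsDD => sshhshshsD   [D -> h s]
sshhshshsD => sshhshshshs   [D -> h s]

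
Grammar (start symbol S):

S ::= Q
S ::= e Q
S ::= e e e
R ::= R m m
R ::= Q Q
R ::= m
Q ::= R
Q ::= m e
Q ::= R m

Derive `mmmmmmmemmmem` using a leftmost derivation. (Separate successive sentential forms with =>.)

S=>Q=>Rm=>QQm=>RQm=>RmmQm=>QQmmQm=>RmQmmQm=>RmmmQmmQm=>RmmmmmQmmQm=>mmmmmmQmmQm=>mmmmmmmemmQm=>mmmmmmmemmmem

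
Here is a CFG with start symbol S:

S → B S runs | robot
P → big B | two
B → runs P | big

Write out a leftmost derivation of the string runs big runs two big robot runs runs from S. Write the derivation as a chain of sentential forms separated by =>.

S => B S runs   [S → B S runs]
B S runs => runs P S runs   [B → runs P]
runs P S runs => runs big B S runs   [P → big B]
runs big B S runs => runs big runs P S runs   [B → runs P]
runs big runs P S runs => runs big runs two S runs   [P → two]
runs big runs two S runs => runs big runs two B S runs runs   [S → B S runs]
runs big runs two B S runs runs => runs big runs two big S runs runs   [B → big]
runs big runs two big S runs runs => runs big runs two big robot runs runs   [S → robot]

S => B S runs => runs P S runs => runs big B S runs => runs big runs P S runs => runs big runs two S runs => runs big runs two B S runs runs => runs big runs two big S runs runs => runs big runs two big robot runs runs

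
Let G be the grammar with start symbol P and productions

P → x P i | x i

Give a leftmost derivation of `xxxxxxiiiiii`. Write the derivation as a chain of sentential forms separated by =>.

P => xPi => xxPii => xxxPiii => xxxxPiiii => xxxxxPiiiii => xxxxxxiiiiii

P => xPi   [P → x P i]
xPi => xxPii   [P → x P i]
xxPii => xxxPiii   [P → x P i]
xxxPiii => xxxxPiiii   [P → x P i]
xxxxPiiii => xxxxxPiiiii   [P → x P i]
xxxxxPiiiii => xxxxxxiiiiii   [P → x i]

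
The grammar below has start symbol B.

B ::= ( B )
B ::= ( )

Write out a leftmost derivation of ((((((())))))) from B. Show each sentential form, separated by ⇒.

B ⇒ (B) ⇒ ((B)) ⇒ (((B))) ⇒ ((((B)))) ⇒ (((((B))))) ⇒ ((((((B)))))) ⇒ ((((((()))))))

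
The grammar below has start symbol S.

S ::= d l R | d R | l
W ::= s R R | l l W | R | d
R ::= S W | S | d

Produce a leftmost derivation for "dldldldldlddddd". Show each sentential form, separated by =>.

S => dlR => dlSW => dldlRW => dldlSWW => dldldlRWW => dldldlSWWW => dldldldlRWWW => dldldldlSWWWW => dldldldldlRWWWW => dldldldldldWWWW => dldldldldlddWWW => dldldldldldddWW => dldldldldlddddW => dldldldldlddddd

S => dlR   [S ::= d l R]
dlR => dlSW   [R ::= S W]
dlSW => dldlRW   [S ::= d l R]
dldlRW => dldlSWW   [R ::= S W]
dldlSWW => dldldlRWW   [S ::= d l R]
dldldlRWW => dldldlSWWW   [R ::= S W]
dldldlSWWW => dldldldlRWWW   [S ::= d l R]
dldldldlRWWW => dldldldlSWWWW   [R ::= S W]
dldldldlSWWWW => dldldldldlRWWWW   [S ::= d l R]
dldldldldlRWWWW => dldldldldldWWWW   [R ::= d]
dldldldldldWWWW => dldldldldlddWWW   [W ::= d]
dldldldldlddWWW => dldldldldldddWW   [W ::= d]
dldldldldldddWW => dldldldldlddddW   [W ::= d]
dldldldldlddddW => dldldldldlddddd   [W ::= d]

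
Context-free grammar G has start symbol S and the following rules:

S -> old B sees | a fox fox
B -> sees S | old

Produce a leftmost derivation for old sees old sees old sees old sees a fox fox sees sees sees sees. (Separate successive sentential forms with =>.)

S => old B sees   [S -> old B sees]
old B sees => old sees S sees   [B -> sees S]
old sees S sees => old sees old B sees sees   [S -> old B sees]
old sees old B sees sees => old sees old sees S sees sees   [B -> sees S]
old sees old sees S sees sees => old sees old sees old B sees sees sees   [S -> old B sees]
old sees old sees old B sees sees sees => old sees old sees old sees S sees sees sees   [B -> sees S]
old sees old sees old sees S sees sees sees => old sees old sees old sees old B sees sees sees sees   [S -> old B sees]
old sees old sees old sees old B sees sees sees sees => old sees old sees old sees old sees S sees sees sees sees   [B -> sees S]
old sees old sees old sees old sees S sees sees sees sees => old sees old sees old sees old sees a fox fox sees sees sees sees   [S -> a fox fox]

S => old B sees => old sees S sees => old sees old B sees sees => old sees old sees S sees sees => old sees old sees old B sees sees sees => old sees old sees old sees S sees sees sees => old sees old sees old sees old B sees sees sees sees => old sees old sees old sees old sees S sees sees sees sees => old sees old sees old sees old sees a fox fox sees sees sees sees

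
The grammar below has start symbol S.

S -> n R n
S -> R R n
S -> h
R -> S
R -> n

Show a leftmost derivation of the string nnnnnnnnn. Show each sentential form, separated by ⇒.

S⇒RRn⇒SRn⇒RRnRn⇒SRnRn⇒RRnRnRn⇒SRnRnRn⇒nRnRnRnRn⇒nnnRnRnRn⇒nnnnnRnRn⇒nnnnnnnRn⇒nnnnnnnnn

S ⇒ RRn   [S -> R R n]
RRn ⇒ SRn   [R -> S]
SRn ⇒ RRnRn   [S -> R R n]
RRnRn ⇒ SRnRn   [R -> S]
SRnRn ⇒ RRnRnRn   [S -> R R n]
RRnRnRn ⇒ SRnRnRn   [R -> S]
SRnRnRn ⇒ nRnRnRnRn   [S -> n R n]
nRnRnRnRn ⇒ nnnRnRnRn   [R -> n]
nnnRnRnRn ⇒ nnnnnRnRn   [R -> n]
nnnnnRnRn ⇒ nnnnnnnRn   [R -> n]
nnnnnnnRn ⇒ nnnnnnnnn   [R -> n]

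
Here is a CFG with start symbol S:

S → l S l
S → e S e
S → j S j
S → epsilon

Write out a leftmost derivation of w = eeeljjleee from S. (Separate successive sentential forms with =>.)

S => eSe => eeSee => eeeSeee => eeelSleee => eeeljSjleee => eeeljjleee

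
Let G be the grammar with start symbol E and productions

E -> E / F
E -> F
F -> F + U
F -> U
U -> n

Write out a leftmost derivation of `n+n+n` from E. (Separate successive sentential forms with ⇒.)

E ⇒ F   [E -> F]
F ⇒ F+U   [F -> F + U]
F+U ⇒ F+U+U   [F -> F + U]
F+U+U ⇒ U+U+U   [F -> U]
U+U+U ⇒ n+U+U   [U -> n]
n+U+U ⇒ n+n+U   [U -> n]
n+n+U ⇒ n+n+n   [U -> n]

E ⇒ F ⇒ F+U ⇒ F+U+U ⇒ U+U+U ⇒ n+U+U ⇒ n+n+U ⇒ n+n+n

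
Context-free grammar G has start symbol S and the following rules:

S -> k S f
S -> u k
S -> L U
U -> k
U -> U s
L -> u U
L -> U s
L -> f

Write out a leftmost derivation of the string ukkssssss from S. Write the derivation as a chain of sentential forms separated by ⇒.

S ⇒ LU ⇒ uUU ⇒ ukU ⇒ ukUs ⇒ ukUss ⇒ ukUsss ⇒ ukUssss ⇒ ukUsssss ⇒ ukUssssss ⇒ ukkssssss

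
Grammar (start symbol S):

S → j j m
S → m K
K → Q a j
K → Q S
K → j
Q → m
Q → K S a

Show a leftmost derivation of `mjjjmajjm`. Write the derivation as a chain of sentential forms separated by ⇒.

S ⇒ mK   [S → m K]
mK ⇒ mQS   [K → Q S]
mQS ⇒ mKSaS   [Q → K S a]
mKSaS ⇒ mjSaS   [K → j]
mjSaS ⇒ mjjjmaS   [S → j j m]
mjjjmaS ⇒ mjjjmajjm   [S → j j m]

S ⇒ mK ⇒ mQS ⇒ mKSaS ⇒ mjSaS ⇒ mjjjmaS ⇒ mjjjmajjm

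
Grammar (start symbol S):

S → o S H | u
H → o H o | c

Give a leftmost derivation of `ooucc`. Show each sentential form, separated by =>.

S => oSH   [S → o S H]
oSH => ooSHH   [S → o S H]
ooSHH => oouHH   [S → u]
oouHH => ooucH   [H → c]
ooucH => ooucc   [H → c]

S=>oSH=>ooSHH=>oouHH=>ooucH=>ooucc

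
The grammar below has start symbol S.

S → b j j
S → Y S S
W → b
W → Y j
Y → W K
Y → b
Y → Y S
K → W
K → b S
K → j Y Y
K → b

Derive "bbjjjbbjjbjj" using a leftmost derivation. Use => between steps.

S => YSS   [S → Y S S]
YSS => WKSS   [Y → W K]
WKSS => YjKSS   [W → Y j]
YjKSS => YSjKSS   [Y → Y S]
YSjKSS => bSjKSS   [Y → b]
bSjKSS => bbjjjKSS   [S → b j j]
bbjjjKSS => bbjjjbSS   [K → b]
bbjjjbSS => bbjjjbbjjS   [S → b j j]
bbjjjbbjjS => bbjjjbbjjbjj   [S → b j j]

S => YSS => WKSS => YjKSS => YSjKSS => bSjKSS => bbjjjKSS => bbjjjbSS => bbjjjbbjjS => bbjjjbbjjbjj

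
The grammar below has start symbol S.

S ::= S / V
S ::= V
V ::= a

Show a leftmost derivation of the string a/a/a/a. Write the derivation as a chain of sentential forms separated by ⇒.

S⇒S/V⇒S/V/V⇒S/V/V/V⇒V/V/V/V⇒a/V/V/V⇒a/a/V/V⇒a/a/a/V⇒a/a/a/a

S ⇒ S/V   [S ::= S / V]
S/V ⇒ S/V/V   [S ::= S / V]
S/V/V ⇒ S/V/V/V   [S ::= S / V]
S/V/V/V ⇒ V/V/V/V   [S ::= V]
V/V/V/V ⇒ a/V/V/V   [V ::= a]
a/V/V/V ⇒ a/a/V/V   [V ::= a]
a/a/V/V ⇒ a/a/a/V   [V ::= a]
a/a/a/V ⇒ a/a/a/a   [V ::= a]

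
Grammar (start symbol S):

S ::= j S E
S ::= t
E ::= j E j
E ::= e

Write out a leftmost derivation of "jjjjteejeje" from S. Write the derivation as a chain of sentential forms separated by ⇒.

S ⇒ jSE ⇒ jjSEE ⇒ jjjSEEE ⇒ jjjjSEEEE ⇒ jjjjtEEEE ⇒ jjjjteEEE ⇒ jjjjteeEE ⇒ jjjjteejEjE ⇒ jjjjteejejE ⇒ jjjjteejeje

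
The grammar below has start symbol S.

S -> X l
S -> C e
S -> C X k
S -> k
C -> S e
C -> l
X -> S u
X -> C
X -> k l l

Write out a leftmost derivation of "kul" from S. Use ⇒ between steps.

S ⇒ Xl   [S -> X l]
Xl ⇒ Sul   [X -> S u]
Sul ⇒ kul   [S -> k]

S⇒Xl⇒Sul⇒kul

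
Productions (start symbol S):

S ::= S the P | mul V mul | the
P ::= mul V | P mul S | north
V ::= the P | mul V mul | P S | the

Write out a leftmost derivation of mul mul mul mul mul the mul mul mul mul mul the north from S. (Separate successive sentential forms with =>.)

S => S the P => mul V mul the P => mul mul V mul mul the P => mul mul mul V mul mul mul the P => mul mul mul mul V mul mul mul mul the P => mul mul mul mul mul V mul mul mul mul mul the P => mul mul mul mul mul the mul mul mul mul mul the P => mul mul mul mul mul the mul mul mul mul mul the north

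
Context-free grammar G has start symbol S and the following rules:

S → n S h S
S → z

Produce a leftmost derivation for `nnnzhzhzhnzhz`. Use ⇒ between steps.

S ⇒ nShS ⇒ nnShShS ⇒ nnnShShShS ⇒ nnnzhShShS ⇒ nnnzhzhShS ⇒ nnnzhzhzhS ⇒ nnnzhzhzhnShS ⇒ nnnzhzhzhnzhS ⇒ nnnzhzhzhnzhz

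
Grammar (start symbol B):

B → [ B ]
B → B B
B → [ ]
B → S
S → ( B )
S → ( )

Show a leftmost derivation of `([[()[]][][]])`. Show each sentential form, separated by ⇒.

B⇒S⇒(B)⇒([B])⇒([BB])⇒([BBB])⇒([[B]BB])⇒([[BB]BB])⇒([[SB]BB])⇒([[()B]BB])⇒([[()[]]BB])⇒([[()[]][]B])⇒([[()[]][][]])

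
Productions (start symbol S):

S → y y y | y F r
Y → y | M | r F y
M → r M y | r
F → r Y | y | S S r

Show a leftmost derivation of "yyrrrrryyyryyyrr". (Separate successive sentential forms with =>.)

S => yFr => ySSrr => yyFrSrr => yyrYrSrr => yyrMrSrr => yyrrMyrSrr => yyrrrMyyrSrr => yyrrrrMyyyrSrr => yyrrrrryyyrSrr => yyrrrrryyyryyyrr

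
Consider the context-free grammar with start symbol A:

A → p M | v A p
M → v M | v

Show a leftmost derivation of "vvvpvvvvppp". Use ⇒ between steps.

A ⇒ vAp ⇒ vvApp ⇒ vvvAppp ⇒ vvvpMppp ⇒ vvvpvMppp ⇒ vvvpvvMppp ⇒ vvvpvvvMppp ⇒ vvvpvvvvppp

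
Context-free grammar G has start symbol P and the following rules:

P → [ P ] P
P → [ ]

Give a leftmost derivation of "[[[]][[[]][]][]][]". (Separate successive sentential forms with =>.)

P => [P]P   [P → [ P ] P]
[P]P => [[P]P]P   [P → [ P ] P]
[[P]P]P => [[[]]P]P   [P → [ ]]
[[[]]P]P => [[[]][P]P]P   [P → [ P ] P]
[[[]][P]P]P => [[[]][[P]P]P]P   [P → [ P ] P]
[[[]][[P]P]P]P => [[[]][[[]]P]P]P   [P → [ ]]
[[[]][[[]]P]P]P => [[[]][[[]][]]P]P   [P → [ ]]
[[[]][[[]][]]P]P => [[[]][[[]][]][]]P   [P → [ ]]
[[[]][[[]][]][]]P => [[[]][[[]][]][]][]   [P → [ ]]

P=>[P]P=>[[P]P]P=>[[[]]P]P=>[[[]][P]P]P=>[[[]][[P]P]P]P=>[[[]][[[]]P]P]P=>[[[]][[[]][]]P]P=>[[[]][[[]][]][]]P=>[[[]][[[]][]][]][]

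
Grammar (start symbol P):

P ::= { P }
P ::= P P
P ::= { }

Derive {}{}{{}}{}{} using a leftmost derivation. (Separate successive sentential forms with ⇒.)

P ⇒ PP   [P ::= P P]
PP ⇒ {}P   [P ::= { }]
{}P ⇒ {}PP   [P ::= P P]
{}PP ⇒ {}PPP   [P ::= P P]
{}PPP ⇒ {}{}PP   [P ::= { }]
{}{}PP ⇒ {}{}PPP   [P ::= P P]
{}{}PPP ⇒ {}{}{P}PP   [P ::= { P }]
{}{}{P}PP ⇒ {}{}{{}}PP   [P ::= { }]
{}{}{{}}PP ⇒ {}{}{{}}{}P   [P ::= { }]
{}{}{{}}{}P ⇒ {}{}{{}}{}{}   [P ::= { }]

P⇒PP⇒{}P⇒{}PP⇒{}PPP⇒{}{}PP⇒{}{}PPP⇒{}{}{P}PP⇒{}{}{{}}PP⇒{}{}{{}}{}P⇒{}{}{{}}{}{}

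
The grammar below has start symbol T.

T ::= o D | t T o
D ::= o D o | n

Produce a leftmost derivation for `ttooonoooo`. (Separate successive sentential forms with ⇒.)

T ⇒ tTo   [T ::= t T o]
tTo ⇒ ttToo   [T ::= t T o]
ttToo ⇒ ttoDoo   [T ::= o D]
ttoDoo ⇒ ttooDooo   [D ::= o D o]
ttooDooo ⇒ ttoooDoooo   [D ::= o D o]
ttoooDoooo ⇒ ttooonoooo   [D ::= n]

T ⇒ tTo ⇒ ttToo ⇒ ttoDoo ⇒ ttooDooo ⇒ ttoooDoooo ⇒ ttooonoooo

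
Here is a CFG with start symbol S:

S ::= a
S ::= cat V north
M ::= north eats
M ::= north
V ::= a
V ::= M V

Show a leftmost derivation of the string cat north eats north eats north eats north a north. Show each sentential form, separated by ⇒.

S ⇒ cat V north ⇒ cat M V north ⇒ cat north eats V north ⇒ cat north eats M V north ⇒ cat north eats north eats V north ⇒ cat north eats north eats M V north ⇒ cat north eats north eats north eats V north ⇒ cat north eats north eats north eats M V north ⇒ cat north eats north eats north eats north V north ⇒ cat north eats north eats north eats north a north

S ⇒ cat V north   [S ::= cat V north]
cat V north ⇒ cat M V north   [V ::= M V]
cat M V north ⇒ cat north eats V north   [M ::= north eats]
cat north eats V north ⇒ cat north eats M V north   [V ::= M V]
cat north eats M V north ⇒ cat north eats north eats V north   [M ::= north eats]
cat north eats north eats V north ⇒ cat north eats north eats M V north   [V ::= M V]
cat north eats north eats M V north ⇒ cat north eats north eats north eats V north   [M ::= north eats]
cat north eats north eats north eats V north ⇒ cat north eats north eats north eats M V north   [V ::= M V]
cat north eats north eats north eats M V north ⇒ cat north eats north eats north eats north V north   [M ::= north]
cat north eats north eats north eats north V north ⇒ cat north eats north eats north eats north a north   [V ::= a]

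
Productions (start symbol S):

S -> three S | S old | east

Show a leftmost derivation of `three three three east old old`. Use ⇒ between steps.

S ⇒ three S   [S -> three S]
three S ⇒ three three S   [S -> three S]
three three S ⇒ three three three S   [S -> three S]
three three three S ⇒ three three three S old   [S -> S old]
three three three S old ⇒ three three three S old old   [S -> S old]
three three three S old old ⇒ three three three east old old   [S -> east]

S ⇒ three S ⇒ three three S ⇒ three three three S ⇒ three three three S old ⇒ three three three S old old ⇒ three three three east old old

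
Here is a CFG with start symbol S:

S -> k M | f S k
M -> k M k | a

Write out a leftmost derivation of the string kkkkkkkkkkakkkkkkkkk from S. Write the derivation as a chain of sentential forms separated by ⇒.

S ⇒ kM ⇒ kkMk ⇒ kkkMkk ⇒ kkkkMkkk ⇒ kkkkkMkkkk ⇒ kkkkkkMkkkkk ⇒ kkkkkkkMkkkkkk ⇒ kkkkkkkkMkkkkkkk ⇒ kkkkkkkkkMkkkkkkkk ⇒ kkkkkkkkkkMkkkkkkkkk ⇒ kkkkkkkkkkakkkkkkkkk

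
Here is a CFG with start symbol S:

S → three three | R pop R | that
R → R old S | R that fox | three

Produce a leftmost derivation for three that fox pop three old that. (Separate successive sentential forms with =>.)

S => R pop R => R that fox pop R => three that fox pop R => three that fox pop R old S => three that fox pop three old S => three that fox pop three old that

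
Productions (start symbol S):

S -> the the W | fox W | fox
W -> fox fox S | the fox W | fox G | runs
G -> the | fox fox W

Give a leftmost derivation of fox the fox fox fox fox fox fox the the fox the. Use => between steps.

S => fox W => fox the fox W => fox the fox fox G => fox the fox fox fox fox W => fox the fox fox fox fox fox fox S => fox the fox fox fox fox fox fox the the W => fox the fox fox fox fox fox fox the the fox G => fox the fox fox fox fox fox fox the the fox the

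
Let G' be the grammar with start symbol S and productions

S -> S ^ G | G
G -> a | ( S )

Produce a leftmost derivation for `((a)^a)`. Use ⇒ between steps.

S ⇒ G ⇒ (S) ⇒ (S^G) ⇒ (G^G) ⇒ ((S)^G) ⇒ ((G)^G) ⇒ ((a)^G) ⇒ ((a)^a)

S ⇒ G   [S -> G]
G ⇒ (S)   [G -> ( S )]
(S) ⇒ (S^G)   [S -> S ^ G]
(S^G) ⇒ (G^G)   [S -> G]
(G^G) ⇒ ((S)^G)   [G -> ( S )]
((S)^G) ⇒ ((G)^G)   [S -> G]
((G)^G) ⇒ ((a)^G)   [G -> a]
((a)^G) ⇒ ((a)^a)   [G -> a]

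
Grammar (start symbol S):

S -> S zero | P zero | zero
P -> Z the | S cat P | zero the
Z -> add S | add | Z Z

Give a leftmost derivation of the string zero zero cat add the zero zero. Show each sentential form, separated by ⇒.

S ⇒ S zero ⇒ P zero zero ⇒ S cat P zero zero ⇒ S zero cat P zero zero ⇒ zero zero cat P zero zero ⇒ zero zero cat Z the zero zero ⇒ zero zero cat add the zero zero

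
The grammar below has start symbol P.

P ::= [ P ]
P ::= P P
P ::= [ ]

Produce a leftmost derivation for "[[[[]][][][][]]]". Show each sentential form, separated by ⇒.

P ⇒ [P]   [P ::= [ P ]]
[P] ⇒ [[P]]   [P ::= [ P ]]
[[P]] ⇒ [[PP]]   [P ::= P P]
[[PP]] ⇒ [[PPP]]   [P ::= P P]
[[PPP]] ⇒ [[[P]PP]]   [P ::= [ P ]]
[[[P]PP]] ⇒ [[[[]]PP]]   [P ::= [ ]]
[[[[]]PP]] ⇒ [[[[]]PPP]]   [P ::= P P]
[[[[]]PPP]] ⇒ [[[[]][]PP]]   [P ::= [ ]]
[[[[]][]PP]] ⇒ [[[[]][][]P]]   [P ::= [ ]]
[[[[]][][]P]] ⇒ [[[[]][][]PP]]   [P ::= P P]
[[[[]][][]PP]] ⇒ [[[[]][][][]P]]   [P ::= [ ]]
[[[[]][][][]P]] ⇒ [[[[]][][][][]]]   [P ::= [ ]]

P⇒[P]⇒[[P]]⇒[[PP]]⇒[[PPP]]⇒[[[P]PP]]⇒[[[[]]PP]]⇒[[[[]]PPP]]⇒[[[[]][]PP]]⇒[[[[]][][]P]]⇒[[[[]][][]PP]]⇒[[[[]][][][]P]]⇒[[[[]][][][][]]]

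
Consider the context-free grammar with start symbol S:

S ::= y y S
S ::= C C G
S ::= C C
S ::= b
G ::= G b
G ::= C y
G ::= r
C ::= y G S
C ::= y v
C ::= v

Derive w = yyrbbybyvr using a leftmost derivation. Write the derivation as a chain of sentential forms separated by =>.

S=>CCG=>yGSCG=>yCySCG=>yyGSySCG=>yyGbSySCG=>yyrbSySCG=>yyrbbySCG=>yyrbbybCG=>yyrbbybyvG=>yyrbbybyvr

S => CCG   [S ::= C C G]
CCG => yGSCG   [C ::= y G S]
yGSCG => yCySCG   [G ::= C y]
yCySCG => yyGSySCG   [C ::= y G S]
yyGSySCG => yyGbSySCG   [G ::= G b]
yyGbSySCG => yyrbSySCG   [G ::= r]
yyrbSySCG => yyrbbySCG   [S ::= b]
yyrbbySCG => yyrbbybCG   [S ::= b]
yyrbbybCG => yyrbbybyvG   [C ::= y v]
yyrbbybyvG => yyrbbybyvr   [G ::= r]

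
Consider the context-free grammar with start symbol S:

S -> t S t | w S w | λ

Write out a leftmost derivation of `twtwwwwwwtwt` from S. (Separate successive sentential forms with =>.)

S => tSt   [S -> t S t]
tSt => twSwt   [S -> w S w]
twSwt => twtStwt   [S -> t S t]
twtStwt => twtwSwtwt   [S -> w S w]
twtwSwtwt => twtwwSwwtwt   [S -> w S w]
twtwwSwwtwt => twtwwwSwwwtwt   [S -> w S w]
twtwwwSwwwtwt => twtwwwwwwtwt   [S -> λ]

S => tSt => twSwt => twtStwt => twtwSwtwt => twtwwSwwtwt => twtwwwSwwwtwt => twtwwwwwwtwt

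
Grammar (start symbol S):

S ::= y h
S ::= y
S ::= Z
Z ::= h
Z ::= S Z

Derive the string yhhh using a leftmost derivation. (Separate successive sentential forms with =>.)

S=>Z=>SZ=>ZZ=>SZZ=>ZZZ=>SZZZ=>yZZZ=>yhZZ=>yhhZ=>yhhh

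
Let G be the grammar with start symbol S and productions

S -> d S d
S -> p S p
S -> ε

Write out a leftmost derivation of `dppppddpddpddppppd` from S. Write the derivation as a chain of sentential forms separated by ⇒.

S ⇒ dSd   [S -> d S d]
dSd ⇒ dpSpd   [S -> p S p]
dpSpd ⇒ dppSppd   [S -> p S p]
dppSppd ⇒ dpppSpppd   [S -> p S p]
dpppSpppd ⇒ dppppSppppd   [S -> p S p]
dppppSppppd ⇒ dppppdSdppppd   [S -> d S d]
dppppdSdppppd ⇒ dppppddSddppppd   [S -> d S d]
dppppddSddppppd ⇒ dppppddpSpddppppd   [S -> p S p]
dppppddpSpddppppd ⇒ dppppddpdSdpddppppd   [S -> d S d]
dppppddpdSdpddppppd ⇒ dppppddpddpddppppd   [S -> ε]

S ⇒ dSd ⇒ dpSpd ⇒ dppSppd ⇒ dpppSpppd ⇒ dppppSppppd ⇒ dppppdSdppppd ⇒ dppppddSddppppd ⇒ dppppddpSpddppppd ⇒ dppppddpdSdpddppppd ⇒ dppppddpddpddppppd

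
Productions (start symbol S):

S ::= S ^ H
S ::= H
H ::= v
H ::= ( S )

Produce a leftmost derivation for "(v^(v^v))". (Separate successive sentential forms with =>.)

S => H => (S) => (S^H) => (H^H) => (v^H) => (v^(S)) => (v^(S^H)) => (v^(H^H)) => (v^(v^H)) => (v^(v^v))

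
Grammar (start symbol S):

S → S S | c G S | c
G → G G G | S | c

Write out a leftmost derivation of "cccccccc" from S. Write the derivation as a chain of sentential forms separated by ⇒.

S ⇒ cGS   [S → c G S]
cGS ⇒ cGGGS   [G → G G G]
cGGGS ⇒ cGGGGGS   [G → G G G]
cGGGGGS ⇒ cSGGGGS   [G → S]
cSGGGGS ⇒ cSSGGGGS   [S → S S]
cSSGGGGS ⇒ ccSGGGGS   [S → c]
ccSGGGGS ⇒ cccGGGGS   [S → c]
cccGGGGS ⇒ ccccGGGS   [G → c]
ccccGGGS ⇒ cccccGGS   [G → c]
cccccGGS ⇒ ccccccGS   [G → c]
ccccccGS ⇒ cccccccS   [G → c]
cccccccS ⇒ cccccccc   [S → c]

S ⇒ cGS ⇒ cGGGS ⇒ cGGGGGS ⇒ cSGGGGS ⇒ cSSGGGGS ⇒ ccSGGGGS ⇒ cccGGGGS ⇒ ccccGGGS ⇒ cccccGGS ⇒ ccccccGS ⇒ cccccccS ⇒ cccccccc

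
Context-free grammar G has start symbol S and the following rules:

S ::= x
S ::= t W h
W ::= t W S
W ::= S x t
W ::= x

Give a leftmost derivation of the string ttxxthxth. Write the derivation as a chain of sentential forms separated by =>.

S=>tWh=>tSxth=>ttWhxth=>ttSxthxth=>ttxxthxth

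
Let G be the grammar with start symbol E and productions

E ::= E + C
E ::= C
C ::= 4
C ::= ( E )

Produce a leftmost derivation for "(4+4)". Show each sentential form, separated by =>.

E => C   [E ::= C]
C => (E)   [C ::= ( E )]
(E) => (E+C)   [E ::= E + C]
(E+C) => (C+C)   [E ::= C]
(C+C) => (4+C)   [C ::= 4]
(4+C) => (4+4)   [C ::= 4]

E=>C=>(E)=>(E+C)=>(C+C)=>(4+C)=>(4+4)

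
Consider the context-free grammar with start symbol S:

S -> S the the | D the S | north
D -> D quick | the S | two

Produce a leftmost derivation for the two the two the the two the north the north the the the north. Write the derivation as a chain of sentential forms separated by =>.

S => D the S => the S the S => the D the S the S => the two the S the S => the two the S the the the S => the two the D the S the the the S => the two the two the S the the the S => the two the two the D the S the the the S => the two the two the the S the S the the the S => the two the two the the D the S the S the the the S => the two the two the the two the S the S the the the S => the two the two the the two the north the S the the the S => the two the two the the two the north the north the the the S => the two the two the the two the north the north the the the north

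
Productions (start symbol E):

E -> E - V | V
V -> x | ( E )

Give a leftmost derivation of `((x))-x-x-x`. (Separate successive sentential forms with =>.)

E => E-V => E-V-V => E-V-V-V => V-V-V-V => (E)-V-V-V => (V)-V-V-V => ((E))-V-V-V => ((V))-V-V-V => ((x))-V-V-V => ((x))-x-V-V => ((x))-x-x-V => ((x))-x-x-x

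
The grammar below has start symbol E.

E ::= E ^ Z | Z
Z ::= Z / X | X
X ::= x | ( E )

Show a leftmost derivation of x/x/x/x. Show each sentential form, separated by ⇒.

E⇒Z⇒Z/X⇒Z/X/X⇒Z/X/X/X⇒X/X/X/X⇒x/X/X/X⇒x/x/X/X⇒x/x/x/X⇒x/x/x/x

E ⇒ Z   [E ::= Z]
Z ⇒ Z/X   [Z ::= Z / X]
Z/X ⇒ Z/X/X   [Z ::= Z / X]
Z/X/X ⇒ Z/X/X/X   [Z ::= Z / X]
Z/X/X/X ⇒ X/X/X/X   [Z ::= X]
X/X/X/X ⇒ x/X/X/X   [X ::= x]
x/X/X/X ⇒ x/x/X/X   [X ::= x]
x/x/X/X ⇒ x/x/x/X   [X ::= x]
x/x/x/X ⇒ x/x/x/x   [X ::= x]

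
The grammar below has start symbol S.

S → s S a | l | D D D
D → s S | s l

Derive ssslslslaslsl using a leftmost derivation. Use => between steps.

S => DDD => sSDD => ssSaDD => ssDDDaDD => sssSDDaDD => ssslDDaDD => ssslslDaDD => ssslslslaDD => ssslslslaslD => ssslslslaslsl

S => DDD   [S → D D D]
DDD => sSDD   [D → s S]
sSDD => ssSaDD   [S → s S a]
ssSaDD => ssDDDaDD   [S → D D D]
ssDDDaDD => sssSDDaDD   [D → s S]
sssSDDaDD => ssslDDaDD   [S → l]
ssslDDaDD => ssslslDaDD   [D → s l]
ssslslDaDD => ssslslslaDD   [D → s l]
ssslslslaDD => ssslslslaslD   [D → s l]
ssslslslaslD => ssslslslaslsl   [D → s l]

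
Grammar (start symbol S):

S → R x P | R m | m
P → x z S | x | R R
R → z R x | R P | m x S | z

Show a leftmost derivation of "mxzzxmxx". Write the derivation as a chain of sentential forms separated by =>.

S => RxP => mxSxP => mxRmxP => mxzRxmxP => mxzzxmxP => mxzzxmxx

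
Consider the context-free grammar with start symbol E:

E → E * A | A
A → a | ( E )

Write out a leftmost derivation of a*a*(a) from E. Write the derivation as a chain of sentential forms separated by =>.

E=>E*A=>E*A*A=>A*A*A=>a*A*A=>a*a*A=>a*a*(E)=>a*a*(A)=>a*a*(a)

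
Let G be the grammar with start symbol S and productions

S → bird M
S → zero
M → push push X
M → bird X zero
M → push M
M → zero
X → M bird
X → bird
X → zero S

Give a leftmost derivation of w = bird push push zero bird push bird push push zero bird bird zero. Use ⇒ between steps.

S ⇒ bird M   [S → bird M]
bird M ⇒ bird push push X   [M → push push X]
bird push push X ⇒ bird push push zero S   [X → zero S]
bird push push zero S ⇒ bird push push zero bird M   [S → bird M]
bird push push zero bird M ⇒ bird push push zero bird push M   [M → push M]
bird push push zero bird push M ⇒ bird push push zero bird push bird X zero   [M → bird X zero]
bird push push zero bird push bird X zero ⇒ bird push push zero bird push bird M bird zero   [X → M bird]
bird push push zero bird push bird M bird zero ⇒ bird push push zero bird push bird push push X bird zero   [M → push push X]
bird push push zero bird push bird push push X bird zero ⇒ bird push push zero bird push bird push push M bird bird zero   [X → M bird]
bird push push zero bird push bird push push M bird bird zero ⇒ bird push push zero bird push bird push push zero bird bird zero   [M → zero]

S ⇒ bird M ⇒ bird push push X ⇒ bird push push zero S ⇒ bird push push zero bird M ⇒ bird push push zero bird push M ⇒ bird push push zero bird push bird X zero ⇒ bird push push zero bird push bird M bird zero ⇒ bird push push zero bird push bird push push X bird zero ⇒ bird push push zero bird push bird push push M bird bird zero ⇒ bird push push zero bird push bird push push zero bird bird zero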